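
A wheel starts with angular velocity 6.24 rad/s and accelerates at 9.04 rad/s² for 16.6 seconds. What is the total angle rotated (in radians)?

θ = ω₀t + ½αt² = 6.24×16.6 + ½×9.04×16.6² = 1349.12 rad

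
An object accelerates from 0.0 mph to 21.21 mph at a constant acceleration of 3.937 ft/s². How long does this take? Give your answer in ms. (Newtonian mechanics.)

v₀ = 0.0 mph × 0.44704 = 0.0 m/s
v = 21.21 mph × 0.44704 = 9.48172 m/s
a = 3.937 ft/s² × 0.3048 = 1.2 m/s²
t = (v - v₀) / a = (9.48172 - 0.0) / 1.2 = 7.90143 s
t = 7.90143 s / 0.001 = 7901 ms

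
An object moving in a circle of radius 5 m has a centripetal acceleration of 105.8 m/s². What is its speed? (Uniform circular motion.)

v = √(a_c × r) = √(105.8 × 5) = 23.0 m/s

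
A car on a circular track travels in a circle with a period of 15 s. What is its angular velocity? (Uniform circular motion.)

ω = 2π/T = 2π/15 = 0.4189 rad/s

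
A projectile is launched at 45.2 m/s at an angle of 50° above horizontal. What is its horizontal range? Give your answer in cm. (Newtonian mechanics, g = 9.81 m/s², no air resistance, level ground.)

R = v₀² × sin(2θ) / g = 45.2² × sin(2 × 50°) / 9.81 = 2043.04 × 0.984808 / 9.81 = 205.097 m
R = 205.097 m / 0.01 = 20510 cm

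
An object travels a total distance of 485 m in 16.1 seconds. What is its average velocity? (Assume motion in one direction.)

v_avg = Δd / Δt = 485 / 16.1 = 30.12 m/s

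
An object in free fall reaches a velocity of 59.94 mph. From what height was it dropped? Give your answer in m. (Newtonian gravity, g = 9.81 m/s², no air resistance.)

v = 59.94 mph × 0.44704 = 26.7956 m/s
h = v² / (2g) = 26.7956² / (2 × 9.81) = 36.6 m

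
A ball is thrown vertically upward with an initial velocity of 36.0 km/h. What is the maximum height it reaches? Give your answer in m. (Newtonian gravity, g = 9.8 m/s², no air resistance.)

v₀ = 36.0 km/h × 0.2777777777777778 = 10.0 m/s
h_max = v₀² / (2g) = 10.0² / (2 × 9.8) = 100.0 / 19.6 = 5.102 m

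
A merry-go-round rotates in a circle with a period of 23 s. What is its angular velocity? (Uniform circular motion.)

ω = 2π/T = 2π/23 = 0.2732 rad/s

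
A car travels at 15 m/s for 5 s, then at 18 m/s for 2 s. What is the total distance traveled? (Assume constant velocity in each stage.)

d₁ = v₁t₁ = 15 × 5 = 75 m
d₂ = v₂t₂ = 18 × 2 = 36 m
d_total = 75 + 36 = 111 m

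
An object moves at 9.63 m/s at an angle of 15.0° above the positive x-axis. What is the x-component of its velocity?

vₓ = v cos(θ) = 9.63 × cos(15.0°) = 9.3 m/s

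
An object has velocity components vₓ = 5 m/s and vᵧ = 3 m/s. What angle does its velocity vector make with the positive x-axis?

θ = arctan(vᵧ/vₓ) = arctan(3/5) = 30.96°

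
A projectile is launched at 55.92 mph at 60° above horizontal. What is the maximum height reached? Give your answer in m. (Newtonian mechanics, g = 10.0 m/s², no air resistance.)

v₀ = 55.92 mph × 0.44704 = 24.9985 m/s
H = v₀² × sin²(θ) / (2g) = 24.9985² × sin(60°)² / (2 × 10.0) = 624.925 × 0.75 / 20.0 = 23.43 m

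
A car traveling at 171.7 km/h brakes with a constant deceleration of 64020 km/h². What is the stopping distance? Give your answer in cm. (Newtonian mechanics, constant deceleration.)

v₀ = 171.7 km/h × 0.2777777777777778 = 47.6944 m/s
a = 64020 km/h² × 7.716049382716049e-05 = 4.93981 m/s²
d = v₀² / (2a) = 47.6944² / (2 × 4.93981) = 2274.76 / 9.87962 = 230.248 m
d = 230.248 m / 0.01 = 23020 cm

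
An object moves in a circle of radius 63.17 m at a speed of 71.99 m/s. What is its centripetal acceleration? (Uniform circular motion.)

a_c = v²/r = 71.99²/63.17 = 5182.5601/63.17 = 82.04 m/s²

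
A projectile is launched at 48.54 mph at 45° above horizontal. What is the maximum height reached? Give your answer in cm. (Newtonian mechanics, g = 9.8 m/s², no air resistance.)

v₀ = 48.54 mph × 0.44704 = 21.6993 m/s
H = v₀² × sin²(θ) / (2g) = 21.6993² × sin(45°)² / (2 × 9.8) = 470.86 × 0.5 / 19.6 = 12.0117 m
H = 12.0117 m / 0.01 = 1201 cm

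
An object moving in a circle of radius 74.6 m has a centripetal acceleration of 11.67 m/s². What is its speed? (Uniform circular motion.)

v = √(a_c × r) = √(11.67 × 74.6) = 29.51 m/s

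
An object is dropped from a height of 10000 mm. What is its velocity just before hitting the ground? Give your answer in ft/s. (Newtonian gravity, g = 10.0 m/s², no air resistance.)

h = 10000 mm × 0.001 = 10.0 m
v = √(2gh) = √(2 × 10.0 × 10.0) = 14.1421 m/s
v = 14.1421 m/s / 0.3048 = 46.4 ft/s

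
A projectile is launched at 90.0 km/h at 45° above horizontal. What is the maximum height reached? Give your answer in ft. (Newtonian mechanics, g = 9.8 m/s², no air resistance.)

v₀ = 90.0 km/h × 0.2777777777777778 = 25.0 m/s
H = v₀² × sin²(θ) / (2g) = 25.0² × sin(45°)² / (2 × 9.8) = 625.0 × 0.5 / 19.6 = 15.9439 m
H = 15.9439 m / 0.3048 = 52.31 ft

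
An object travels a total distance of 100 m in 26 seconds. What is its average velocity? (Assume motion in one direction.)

v_avg = Δd / Δt = 100 / 26 = 3.85 m/s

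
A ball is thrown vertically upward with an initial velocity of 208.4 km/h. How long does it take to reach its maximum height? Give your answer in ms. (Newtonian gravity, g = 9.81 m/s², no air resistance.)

v₀ = 208.4 km/h × 0.2777777777777778 = 57.8889 m/s
t_up = v₀ / g = 57.8889 / 9.81 = 5.90101 s
t_up = 5.90101 s / 0.001 = 5901 ms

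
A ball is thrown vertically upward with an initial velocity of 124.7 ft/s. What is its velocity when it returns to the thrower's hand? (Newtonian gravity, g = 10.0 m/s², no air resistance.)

By conservation of energy (no air resistance), the ball returns to the throw height with the same speed as launch, but directed downward.
|v_ground| = v₀ = 124.7 ft/s
v_ground = 124.7 ft/s (downward)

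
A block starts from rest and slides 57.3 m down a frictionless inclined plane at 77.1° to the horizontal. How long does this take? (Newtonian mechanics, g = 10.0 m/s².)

a = g sin(θ) = 10.0 × sin(77.1°) = 9.7476 m/s²
t = √(2d/a) = √(2 × 57.3 / 9.7476) = 3.43 s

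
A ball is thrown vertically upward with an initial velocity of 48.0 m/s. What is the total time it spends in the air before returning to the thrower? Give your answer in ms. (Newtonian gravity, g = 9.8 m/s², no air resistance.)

t_total = 2 × v₀ / g = 2 × 48.0 / 9.8 = 9.79592 s
t_total = 9.79592 s / 0.001 = 9796 ms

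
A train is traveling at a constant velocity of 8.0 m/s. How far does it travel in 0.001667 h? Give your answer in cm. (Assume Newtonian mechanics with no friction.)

t = 0.001667 h × 3600.0 = 6.0012 s
d = v × t = 8.0 × 6.0012 = 48.0096 m
d = 48.0096 m / 0.01 = 4801 cm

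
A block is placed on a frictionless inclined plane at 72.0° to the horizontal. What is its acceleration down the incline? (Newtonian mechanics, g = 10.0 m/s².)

a = g sin(θ) = 10.0 × sin(72.0°) = 10.0 × 0.9511 = 9.51 m/s²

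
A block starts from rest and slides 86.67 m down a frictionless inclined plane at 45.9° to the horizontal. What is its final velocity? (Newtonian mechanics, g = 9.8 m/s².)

a = g sin(θ) = 9.8 × sin(45.9°) = 7.0376 m/s²
v = √(2ad) = √(2 × 7.0376 × 86.67) = 34.93 m/s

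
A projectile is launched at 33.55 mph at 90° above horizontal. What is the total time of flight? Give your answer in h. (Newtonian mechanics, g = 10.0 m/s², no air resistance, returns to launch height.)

v₀ = 33.55 mph × 0.44704 = 14.9982 m/s
T = 2 × v₀ × sin(θ) / g = 2 × 14.9982 × sin(90°) / 10.0 = 2 × 14.9982 × 1.0 / 10.0 = 2.99964 s
T = 2.99964 s / 3600.0 = 0.0008332 h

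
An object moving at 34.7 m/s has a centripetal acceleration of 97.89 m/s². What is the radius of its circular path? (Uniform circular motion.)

r = v²/a_c = 34.7²/97.89 = 12.3 m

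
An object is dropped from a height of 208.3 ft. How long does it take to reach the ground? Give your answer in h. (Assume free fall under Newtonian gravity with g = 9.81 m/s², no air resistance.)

h = 208.3 ft × 0.3048 = 63.4898 m
t = √(2h/g) = √(2 × 63.4898 / 9.81) = 3.59776 s
t = 3.59776 s / 3600.0 = 0.0009994 h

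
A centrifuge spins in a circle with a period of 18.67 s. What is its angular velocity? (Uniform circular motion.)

ω = 2π/T = 2π/18.67 = 0.3365 rad/s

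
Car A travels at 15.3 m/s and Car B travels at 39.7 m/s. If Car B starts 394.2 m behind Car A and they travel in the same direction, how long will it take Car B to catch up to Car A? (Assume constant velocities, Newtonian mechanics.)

Relative speed: v_rel = 39.7 - 15.3 = 24.4 m/s
Time to catch: t = d₀/v_rel = 394.2/24.4 = 16.16 s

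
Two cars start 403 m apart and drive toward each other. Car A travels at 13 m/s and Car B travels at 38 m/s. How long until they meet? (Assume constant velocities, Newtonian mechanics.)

Combined speed: v_combined = 13 + 38 = 51 m/s
Time to meet: t = d/v_combined = 403/51 = 7.9 s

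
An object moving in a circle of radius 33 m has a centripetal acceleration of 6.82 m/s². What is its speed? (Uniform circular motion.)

v = √(a_c × r) = √(6.82 × 33) = 15.0 m/s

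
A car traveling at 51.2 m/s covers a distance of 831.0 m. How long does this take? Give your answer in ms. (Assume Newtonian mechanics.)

t = d / v = 831.0 / 51.2 = 16.2305 s
t = 16.2305 s / 0.001 = 16230 ms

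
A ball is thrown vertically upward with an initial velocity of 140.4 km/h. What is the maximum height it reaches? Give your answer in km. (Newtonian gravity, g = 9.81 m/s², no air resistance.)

v₀ = 140.4 km/h × 0.2777777777777778 = 39.0 m/s
h_max = v₀² / (2g) = 39.0² / (2 × 9.81) = 1521.0 / 19.62 = 77.5229 m
h_max = 77.5229 m / 1000.0 = 0.07752 km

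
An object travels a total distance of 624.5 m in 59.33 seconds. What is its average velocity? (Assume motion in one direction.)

v_avg = Δd / Δt = 624.5 / 59.33 = 10.53 m/s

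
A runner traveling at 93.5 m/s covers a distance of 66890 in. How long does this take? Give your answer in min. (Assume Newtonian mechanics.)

d = 66890 in × 0.0254 = 1699.01 m
t = d / v = 1699.01 / 93.5 = 18.1712 s
t = 18.1712 s / 60.0 = 0.3029 min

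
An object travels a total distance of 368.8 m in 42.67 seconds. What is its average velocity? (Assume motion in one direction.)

v_avg = Δd / Δt = 368.8 / 42.67 = 8.64 m/s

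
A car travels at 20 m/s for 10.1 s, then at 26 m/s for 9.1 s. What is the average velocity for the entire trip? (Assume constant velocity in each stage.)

d₁ = v₁t₁ = 20 × 10.1 = 202.0 m
d₂ = v₂t₂ = 26 × 9.1 = 236.6 m
d_total = 438.6 m, t_total = 19.2 s
v_avg = d_total/t_total = 438.6/19.2 = 22.84 m/s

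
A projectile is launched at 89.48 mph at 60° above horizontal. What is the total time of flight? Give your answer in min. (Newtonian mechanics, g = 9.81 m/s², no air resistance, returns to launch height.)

v₀ = 89.48 mph × 0.44704 = 40.0011 m/s
T = 2 × v₀ × sin(θ) / g = 2 × 40.0011 × sin(60°) / 9.81 = 2 × 40.0011 × 0.866025 / 9.81 = 7.06258 s
T = 7.06258 s / 60.0 = 0.1177 min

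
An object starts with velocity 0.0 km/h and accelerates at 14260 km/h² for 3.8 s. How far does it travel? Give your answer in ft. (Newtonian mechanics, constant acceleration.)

v₀ = 0.0 km/h × 0.2777777777777778 = 0.0 m/s
a = 14260 km/h² × 7.716049382716049e-05 = 1.10031 m/s²
d = v₀ × t + ½ × a × t² = 0.0 × 3.8 + 0.5 × 1.10031 × 3.8² = 7.94424 m
d = 7.94424 m / 0.3048 = 26.06 ft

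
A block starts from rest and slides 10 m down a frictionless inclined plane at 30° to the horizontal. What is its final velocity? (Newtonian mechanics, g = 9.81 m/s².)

a = g sin(θ) = 9.81 × sin(30°) = 4.905 m/s²
v = √(2ad) = √(2 × 4.905 × 10) = 9.9 m/s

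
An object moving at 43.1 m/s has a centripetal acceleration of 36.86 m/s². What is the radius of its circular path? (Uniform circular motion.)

r = v²/a_c = 43.1²/36.86 = 50.4 m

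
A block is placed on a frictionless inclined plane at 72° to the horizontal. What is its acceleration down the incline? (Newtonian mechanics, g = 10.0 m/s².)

a = g sin(θ) = 10.0 × sin(72°) = 10.0 × 0.9511 = 9.51 m/s²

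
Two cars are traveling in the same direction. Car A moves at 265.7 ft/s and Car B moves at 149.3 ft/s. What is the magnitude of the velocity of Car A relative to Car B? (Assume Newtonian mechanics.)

v_rel = |v_A - v_B| = |265.7 - 149.3| = 116.4 ft/s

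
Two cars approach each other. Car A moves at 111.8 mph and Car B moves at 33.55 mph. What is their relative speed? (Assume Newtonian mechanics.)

v_rel = v_A + v_B = 111.8 + 33.55 = 145.35 mph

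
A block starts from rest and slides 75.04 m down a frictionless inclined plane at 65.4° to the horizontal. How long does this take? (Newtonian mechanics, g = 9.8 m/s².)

a = g sin(θ) = 9.8 × sin(65.4°) = 8.9105 m/s²
t = √(2d/a) = √(2 × 75.04 / 8.9105) = 4.1 s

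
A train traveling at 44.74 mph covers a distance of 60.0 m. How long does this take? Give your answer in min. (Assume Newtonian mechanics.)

v = 44.74 mph × 0.44704 = 20.0006 m/s
t = d / v = 60.0 / 20.0006 = 2.99991 s
t = 2.99991 s / 60.0 = 0.05 min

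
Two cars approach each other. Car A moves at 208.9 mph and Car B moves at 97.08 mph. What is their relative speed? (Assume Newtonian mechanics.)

v_rel = v_A + v_B = 208.9 + 97.08 = 305.98 mph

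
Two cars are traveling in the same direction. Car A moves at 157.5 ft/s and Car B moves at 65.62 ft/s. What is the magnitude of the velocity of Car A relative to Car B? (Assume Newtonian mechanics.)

v_rel = |v_A - v_B| = |157.5 - 65.62| = 91.88 ft/s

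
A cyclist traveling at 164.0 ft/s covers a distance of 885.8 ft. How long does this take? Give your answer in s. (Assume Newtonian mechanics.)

d = 885.8 ft × 0.3048 = 269.992 m
v = 164.0 ft/s × 0.3048 = 49.9872 m/s
t = d / v = 269.992 / 49.9872 = 5.401 s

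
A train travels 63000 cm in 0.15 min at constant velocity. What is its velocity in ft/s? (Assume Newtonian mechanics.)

d = 63000 cm × 0.01 = 630.0 m
t = 0.15 min × 60.0 = 9.0 s
v = d / t = 630.0 / 9.0 = 70.0 m/s
v = 70.0 m/s / 0.3048 = 229.7 ft/s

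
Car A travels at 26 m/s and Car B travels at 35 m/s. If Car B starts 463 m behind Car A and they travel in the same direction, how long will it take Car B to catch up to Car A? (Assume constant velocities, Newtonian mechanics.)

Relative speed: v_rel = 35 - 26 = 9 m/s
Time to catch: t = d₀/v_rel = 463/9 = 51.44 s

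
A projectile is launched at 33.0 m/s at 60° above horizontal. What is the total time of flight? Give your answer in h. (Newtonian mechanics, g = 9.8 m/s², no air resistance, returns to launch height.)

T = 2 × v₀ × sin(θ) / g = 2 × 33.0 × sin(60°) / 9.8 = 2 × 33.0 × 0.866025 / 9.8 = 5.83241 s
T = 5.83241 s / 3600.0 = 0.00162 h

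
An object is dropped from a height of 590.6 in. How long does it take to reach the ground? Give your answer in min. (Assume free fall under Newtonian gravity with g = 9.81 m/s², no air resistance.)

h = 590.6 in × 0.0254 = 15.0012 m
t = √(2h/g) = √(2 × 15.0012 / 9.81) = 1.74881 s
t = 1.74881 s / 60.0 = 0.02915 min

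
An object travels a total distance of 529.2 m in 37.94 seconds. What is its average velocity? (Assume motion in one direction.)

v_avg = Δd / Δt = 529.2 / 37.94 = 13.95 m/s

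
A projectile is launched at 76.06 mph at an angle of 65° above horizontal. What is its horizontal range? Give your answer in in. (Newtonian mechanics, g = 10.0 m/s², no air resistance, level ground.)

v₀ = 76.06 mph × 0.44704 = 34.0019 m/s
R = v₀² × sin(2θ) / g = 34.0019² × sin(2 × 65°) / 10.0 = 1156.13 × 0.766044 / 10.0 = 88.5646 m
R = 88.5646 m / 0.0254 = 3487 in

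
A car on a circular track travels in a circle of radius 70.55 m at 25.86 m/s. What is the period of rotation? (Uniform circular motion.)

T = 2πr/v = 2π×70.55/25.86 = 17.14 s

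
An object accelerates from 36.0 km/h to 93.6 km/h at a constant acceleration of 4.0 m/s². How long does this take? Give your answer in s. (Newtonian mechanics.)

v₀ = 36.0 km/h × 0.2777777777777778 = 10.0 m/s
v = 93.6 km/h × 0.2777777777777778 = 26.0 m/s
t = (v - v₀) / a = (26.0 - 10.0) / 4.0 = 4.0 s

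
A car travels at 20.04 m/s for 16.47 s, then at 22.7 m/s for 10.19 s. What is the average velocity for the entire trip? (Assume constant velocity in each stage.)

d₁ = v₁t₁ = 20.04 × 16.47 = 330.0588 m
d₂ = v₂t₂ = 22.7 × 10.19 = 231.313 m
d_total = 561.3718 m, t_total = 26.66 s
v_avg = d_total/t_total = 561.3718/26.66 = 21.06 m/s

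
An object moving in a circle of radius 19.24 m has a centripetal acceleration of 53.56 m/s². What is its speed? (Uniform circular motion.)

v = √(a_c × r) = √(53.56 × 19.24) = 32.1 m/s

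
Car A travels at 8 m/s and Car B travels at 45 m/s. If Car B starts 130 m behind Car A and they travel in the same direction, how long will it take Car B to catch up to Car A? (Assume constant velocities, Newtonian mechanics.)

Relative speed: v_rel = 45 - 8 = 37 m/s
Time to catch: t = d₀/v_rel = 130/37 = 3.51 s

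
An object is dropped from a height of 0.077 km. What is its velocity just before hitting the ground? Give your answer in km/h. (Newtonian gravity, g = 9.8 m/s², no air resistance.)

h = 0.077 km × 1000.0 = 77.0 m
v = √(2gh) = √(2 × 9.8 × 77.0) = 38.8484 m/s
v = 38.8484 m/s / 0.2777777777777778 = 139.9 km/h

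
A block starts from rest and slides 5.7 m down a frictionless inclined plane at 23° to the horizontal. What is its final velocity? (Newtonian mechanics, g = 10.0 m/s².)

a = g sin(θ) = 10.0 × sin(23°) = 3.9073 m/s²
v = √(2ad) = √(2 × 3.9073 × 5.7) = 6.67 m/s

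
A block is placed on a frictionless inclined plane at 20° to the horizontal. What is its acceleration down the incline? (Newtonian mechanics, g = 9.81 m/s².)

a = g sin(θ) = 9.81 × sin(20°) = 9.81 × 0.342 = 3.36 m/s²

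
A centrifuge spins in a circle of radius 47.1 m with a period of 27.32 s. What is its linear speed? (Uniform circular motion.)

v = 2πr/T = 2π×47.1/27.32 = 10.83 m/s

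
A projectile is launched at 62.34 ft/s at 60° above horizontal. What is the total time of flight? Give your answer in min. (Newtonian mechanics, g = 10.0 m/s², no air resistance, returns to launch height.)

v₀ = 62.34 ft/s × 0.3048 = 19.0012 m/s
T = 2 × v₀ × sin(θ) / g = 2 × 19.0012 × sin(60°) / 10.0 = 2 × 19.0012 × 0.866025 / 10.0 = 3.2911 s
T = 3.2911 s / 60.0 = 0.05485 min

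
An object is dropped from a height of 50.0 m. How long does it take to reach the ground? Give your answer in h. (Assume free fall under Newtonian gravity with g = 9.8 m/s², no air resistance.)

t = √(2h/g) = √(2 × 50.0 / 9.8) = 3.19438 s
t = 3.19438 s / 3600.0 = 0.0008873 h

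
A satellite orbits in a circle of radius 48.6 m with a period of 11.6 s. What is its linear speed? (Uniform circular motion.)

v = 2πr/T = 2π×48.6/11.6 = 26.32 m/s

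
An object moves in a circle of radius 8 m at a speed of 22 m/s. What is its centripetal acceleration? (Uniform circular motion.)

a_c = v²/r = 22²/8 = 484/8 = 60.5 m/s²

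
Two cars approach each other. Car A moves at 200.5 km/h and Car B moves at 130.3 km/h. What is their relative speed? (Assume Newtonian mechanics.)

v_rel = v_A + v_B = 200.5 + 130.3 = 330.8 km/h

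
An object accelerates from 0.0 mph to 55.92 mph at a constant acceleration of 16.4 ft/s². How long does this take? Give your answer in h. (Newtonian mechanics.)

v₀ = 0.0 mph × 0.44704 = 0.0 m/s
v = 55.92 mph × 0.44704 = 24.9985 m/s
a = 16.4 ft/s² × 0.3048 = 4.99872 m/s²
t = (v - v₀) / a = (24.9985 - 0.0) / 4.99872 = 5.00098 s
t = 5.00098 s / 3600.0 = 0.001389 h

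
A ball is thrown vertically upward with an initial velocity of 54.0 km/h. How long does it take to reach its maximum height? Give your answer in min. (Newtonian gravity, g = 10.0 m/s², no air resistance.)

v₀ = 54.0 km/h × 0.2777777777777778 = 15.0 m/s
t_up = v₀ / g = 15.0 / 10.0 = 1.5 s
t_up = 1.5 s / 60.0 = 0.025 min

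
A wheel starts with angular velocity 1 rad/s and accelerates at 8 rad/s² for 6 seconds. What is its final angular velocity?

ω = ω₀ + αt = 1 + 8 × 6 = 49 rad/s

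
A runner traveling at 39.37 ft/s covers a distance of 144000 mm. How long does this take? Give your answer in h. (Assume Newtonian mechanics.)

d = 144000 mm × 0.001 = 144.0 m
v = 39.37 ft/s × 0.3048 = 12.0 m/s
t = d / v = 144.0 / 12.0 = 12.0 s
t = 12.0 s / 3600.0 = 0.003333 h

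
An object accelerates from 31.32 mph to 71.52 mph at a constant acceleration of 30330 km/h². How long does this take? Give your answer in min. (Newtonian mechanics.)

v₀ = 31.32 mph × 0.44704 = 14.0013 m/s
v = 71.52 mph × 0.44704 = 31.9723 m/s
a = 30330 km/h² × 7.716049382716049e-05 = 2.34028 m/s²
t = (v - v₀) / a = (31.9723 - 14.0013) / 2.34028 = 7.679 s
t = 7.679 s / 60.0 = 0.128 min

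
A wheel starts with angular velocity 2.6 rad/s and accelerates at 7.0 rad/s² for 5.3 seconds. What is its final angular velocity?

ω = ω₀ + αt = 2.6 + 7.0 × 5.3 = 39.7 rad/s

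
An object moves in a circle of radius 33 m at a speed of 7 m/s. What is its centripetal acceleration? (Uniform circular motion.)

a_c = v²/r = 7²/33 = 49/33 = 1.48 m/s²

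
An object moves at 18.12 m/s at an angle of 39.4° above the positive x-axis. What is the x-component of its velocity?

vₓ = v cos(θ) = 18.12 × cos(39.4°) = 14.0 m/s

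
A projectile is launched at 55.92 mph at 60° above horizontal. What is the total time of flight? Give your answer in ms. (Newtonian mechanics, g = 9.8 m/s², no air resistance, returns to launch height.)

v₀ = 55.92 mph × 0.44704 = 24.9985 m/s
T = 2 × v₀ × sin(θ) / g = 2 × 24.9985 × sin(60°) / 9.8 = 2 × 24.9985 × 0.866025 / 9.8 = 4.41823 s
T = 4.41823 s / 0.001 = 4418 ms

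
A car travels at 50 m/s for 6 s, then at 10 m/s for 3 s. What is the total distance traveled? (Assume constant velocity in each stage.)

d₁ = v₁t₁ = 50 × 6 = 300 m
d₂ = v₂t₂ = 10 × 3 = 30 m
d_total = 300 + 30 = 330 m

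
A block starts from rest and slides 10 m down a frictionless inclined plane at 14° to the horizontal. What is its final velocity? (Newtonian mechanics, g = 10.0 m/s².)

a = g sin(θ) = 10.0 × sin(14°) = 2.4192 m/s²
v = √(2ad) = √(2 × 2.4192 × 10) = 6.96 m/s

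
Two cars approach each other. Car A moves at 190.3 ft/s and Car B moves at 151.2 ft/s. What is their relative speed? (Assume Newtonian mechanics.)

v_rel = v_A + v_B = 190.3 + 151.2 = 341.5 ft/s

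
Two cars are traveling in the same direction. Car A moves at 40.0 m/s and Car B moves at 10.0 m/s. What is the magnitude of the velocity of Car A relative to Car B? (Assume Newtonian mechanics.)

v_rel = |v_A - v_B| = |40.0 - 10.0| = 30.0 m/s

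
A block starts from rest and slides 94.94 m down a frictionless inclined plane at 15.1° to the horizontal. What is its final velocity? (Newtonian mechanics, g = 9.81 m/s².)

a = g sin(θ) = 9.81 × sin(15.1°) = 2.5555 m/s²
v = √(2ad) = √(2 × 2.5555 × 94.94) = 22.03 m/s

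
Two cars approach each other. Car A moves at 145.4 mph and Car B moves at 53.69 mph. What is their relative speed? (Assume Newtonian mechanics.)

v_rel = v_A + v_B = 145.4 + 53.69 = 199.09 mph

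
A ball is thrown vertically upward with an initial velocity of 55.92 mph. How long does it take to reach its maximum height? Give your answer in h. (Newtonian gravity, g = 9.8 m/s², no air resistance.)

v₀ = 55.92 mph × 0.44704 = 24.9985 m/s
t_up = v₀ / g = 24.9985 / 9.8 = 2.55087 s
t_up = 2.55087 s / 3600.0 = 0.0007086 h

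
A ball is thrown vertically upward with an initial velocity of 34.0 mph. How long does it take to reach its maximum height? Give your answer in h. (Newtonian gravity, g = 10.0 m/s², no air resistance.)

v₀ = 34.0 mph × 0.44704 = 15.1994 m/s
t_up = v₀ / g = 15.1994 / 10.0 = 1.51994 s
t_up = 1.51994 s / 3600.0 = 0.0004222 h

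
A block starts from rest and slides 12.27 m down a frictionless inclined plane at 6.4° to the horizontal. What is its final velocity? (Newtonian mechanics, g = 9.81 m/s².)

a = g sin(θ) = 9.81 × sin(6.4°) = 1.0935 m/s²
v = √(2ad) = √(2 × 1.0935 × 12.27) = 5.18 m/s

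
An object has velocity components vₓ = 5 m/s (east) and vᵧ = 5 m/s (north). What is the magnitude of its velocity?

|v| = √(vₓ² + vᵧ²) = √(5² + 5²) = √(50) = 7.07 m/s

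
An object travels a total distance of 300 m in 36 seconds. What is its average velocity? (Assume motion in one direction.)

v_avg = Δd / Δt = 300 / 36 = 8.33 m/s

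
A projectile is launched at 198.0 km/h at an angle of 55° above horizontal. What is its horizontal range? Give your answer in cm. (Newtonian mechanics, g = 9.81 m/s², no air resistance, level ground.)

v₀ = 198.0 km/h × 0.2777777777777778 = 55.0 m/s
R = v₀² × sin(2θ) / g = 55.0² × sin(2 × 55°) / 9.81 = 3025.0 × 0.939693 / 9.81 = 289.763 m
R = 289.763 m / 0.01 = 28980 cm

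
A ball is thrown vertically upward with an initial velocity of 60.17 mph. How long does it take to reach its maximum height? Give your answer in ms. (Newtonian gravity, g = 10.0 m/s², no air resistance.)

v₀ = 60.17 mph × 0.44704 = 26.8984 m/s
t_up = v₀ / g = 26.8984 / 10.0 = 2.68984 s
t_up = 2.68984 s / 0.001 = 2690 ms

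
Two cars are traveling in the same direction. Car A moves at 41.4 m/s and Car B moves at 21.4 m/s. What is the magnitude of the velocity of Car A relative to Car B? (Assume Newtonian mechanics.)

v_rel = |v_A - v_B| = |41.4 - 21.4| = 20.0 m/s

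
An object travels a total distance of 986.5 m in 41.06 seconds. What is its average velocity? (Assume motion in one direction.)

v_avg = Δd / Δt = 986.5 / 41.06 = 24.03 m/s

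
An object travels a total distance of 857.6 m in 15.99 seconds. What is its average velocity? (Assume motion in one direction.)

v_avg = Δd / Δt = 857.6 / 15.99 = 53.63 m/s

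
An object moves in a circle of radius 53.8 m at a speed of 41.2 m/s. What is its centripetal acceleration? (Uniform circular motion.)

a_c = v²/r = 41.2²/53.8 = 1697.44/53.8 = 31.55 m/s²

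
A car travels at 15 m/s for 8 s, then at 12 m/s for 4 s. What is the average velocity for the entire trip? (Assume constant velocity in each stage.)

d₁ = v₁t₁ = 15 × 8 = 120 m
d₂ = v₂t₂ = 12 × 4 = 48 m
d_total = 168 m, t_total = 12 s
v_avg = d_total/t_total = 168/12 = 14.0 m/s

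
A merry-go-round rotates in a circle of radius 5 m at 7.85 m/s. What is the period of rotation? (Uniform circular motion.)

T = 2πr/v = 2π×5/7.85 = 4.0 s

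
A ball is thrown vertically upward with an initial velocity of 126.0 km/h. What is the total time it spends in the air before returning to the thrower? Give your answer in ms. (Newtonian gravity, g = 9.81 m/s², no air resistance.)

v₀ = 126.0 km/h × 0.2777777777777778 = 35.0 m/s
t_total = 2 × v₀ / g = 2 × 35.0 / 9.81 = 7.13558 s
t_total = 7.13558 s / 0.001 = 7136 ms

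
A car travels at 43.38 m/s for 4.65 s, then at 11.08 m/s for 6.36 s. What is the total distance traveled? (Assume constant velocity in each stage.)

d₁ = v₁t₁ = 43.38 × 4.65 = 201.717 m
d₂ = v₂t₂ = 11.08 × 6.36 = 70.4688 m
d_total = 201.717 + 70.4688 = 272.19 m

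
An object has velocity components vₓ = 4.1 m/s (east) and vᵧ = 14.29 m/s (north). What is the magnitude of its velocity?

|v| = √(vₓ² + vᵧ²) = √(4.1² + 14.29²) = √(221.0141) = 14.87 m/s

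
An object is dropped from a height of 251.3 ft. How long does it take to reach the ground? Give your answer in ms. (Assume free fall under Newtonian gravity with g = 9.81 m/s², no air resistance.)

h = 251.3 ft × 0.3048 = 76.5962 m
t = √(2h/g) = √(2 × 76.5962 / 9.81) = 3.9517 s
t = 3.9517 s / 0.001 = 3952 ms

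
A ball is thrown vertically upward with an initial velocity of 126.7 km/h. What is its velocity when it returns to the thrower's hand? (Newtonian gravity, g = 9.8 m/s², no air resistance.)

By conservation of energy (no air resistance), the ball returns to the throw height with the same speed as launch, but directed downward.
|v_ground| = v₀ = 126.7 km/h
v_ground = 126.7 km/h (downward)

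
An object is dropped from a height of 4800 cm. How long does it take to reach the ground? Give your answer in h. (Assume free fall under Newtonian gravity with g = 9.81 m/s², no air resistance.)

h = 4800 cm × 0.01 = 48.0 m
t = √(2h/g) = √(2 × 48.0 / 9.81) = 3.12825 s
t = 3.12825 s / 3600.0 = 0.000869 h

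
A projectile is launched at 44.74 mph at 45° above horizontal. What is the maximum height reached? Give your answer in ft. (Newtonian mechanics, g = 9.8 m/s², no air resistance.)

v₀ = 44.74 mph × 0.44704 = 20.0006 m/s
H = v₀² × sin²(θ) / (2g) = 20.0006² × sin(45°)² / (2 × 9.8) = 400.024 × 0.5 / 19.6 = 10.2047 m
H = 10.2047 m / 0.3048 = 33.48 ft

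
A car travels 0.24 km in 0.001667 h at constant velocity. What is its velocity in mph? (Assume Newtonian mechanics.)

d = 0.24 km × 1000.0 = 240.0 m
t = 0.001667 h × 3600.0 = 6.0012 s
v = d / t = 240.0 / 6.0012 = 39.992 m/s
v = 39.992 m/s / 0.44704 = 89.46 mph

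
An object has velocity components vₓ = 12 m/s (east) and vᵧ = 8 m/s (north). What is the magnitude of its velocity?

|v| = √(vₓ² + vᵧ²) = √(12² + 8²) = √(208) = 14.42 m/s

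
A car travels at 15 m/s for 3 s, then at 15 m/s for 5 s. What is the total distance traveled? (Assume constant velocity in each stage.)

d₁ = v₁t₁ = 15 × 3 = 45 m
d₂ = v₂t₂ = 15 × 5 = 75 m
d_total = 45 + 75 = 120 m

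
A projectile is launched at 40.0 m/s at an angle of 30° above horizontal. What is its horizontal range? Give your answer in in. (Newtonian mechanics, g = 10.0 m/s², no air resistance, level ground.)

R = v₀² × sin(2θ) / g = 40.0² × sin(2 × 30°) / 10.0 = 1600.0 × 0.866025 / 10.0 = 138.564 m
R = 138.564 m / 0.0254 = 5455 in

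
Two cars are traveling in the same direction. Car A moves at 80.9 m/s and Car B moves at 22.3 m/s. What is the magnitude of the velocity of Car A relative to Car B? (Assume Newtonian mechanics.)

v_rel = |v_A - v_B| = |80.9 - 22.3| = 58.6 m/s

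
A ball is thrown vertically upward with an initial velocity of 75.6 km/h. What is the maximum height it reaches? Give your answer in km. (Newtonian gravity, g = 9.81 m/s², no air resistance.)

v₀ = 75.6 km/h × 0.2777777777777778 = 21.0 m/s
h_max = v₀² / (2g) = 21.0² / (2 × 9.81) = 441.0 / 19.62 = 22.4771 m
h_max = 22.4771 m / 1000.0 = 0.02248 km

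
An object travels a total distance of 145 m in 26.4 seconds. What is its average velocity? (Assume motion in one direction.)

v_avg = Δd / Δt = 145 / 26.4 = 5.49 m/s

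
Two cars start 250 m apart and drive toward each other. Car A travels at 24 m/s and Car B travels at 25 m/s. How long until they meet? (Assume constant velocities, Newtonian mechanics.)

Combined speed: v_combined = 24 + 25 = 49 m/s
Time to meet: t = d/v_combined = 250/49 = 5.1 s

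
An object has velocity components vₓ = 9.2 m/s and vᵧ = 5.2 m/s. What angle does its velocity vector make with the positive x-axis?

θ = arctan(vᵧ/vₓ) = arctan(5.2/9.2) = 29.48°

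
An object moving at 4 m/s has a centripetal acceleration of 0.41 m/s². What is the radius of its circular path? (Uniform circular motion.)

r = v²/a_c = 4²/0.41 = 39.02 m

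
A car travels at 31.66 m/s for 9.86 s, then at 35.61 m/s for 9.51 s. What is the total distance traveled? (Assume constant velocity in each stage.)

d₁ = v₁t₁ = 31.66 × 9.86 = 312.1676 m
d₂ = v₂t₂ = 35.61 × 9.51 = 338.6511 m
d_total = 312.1676 + 338.6511 = 650.82 m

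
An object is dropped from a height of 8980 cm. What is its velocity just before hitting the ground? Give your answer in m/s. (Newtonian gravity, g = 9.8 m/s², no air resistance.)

h = 8980 cm × 0.01 = 89.8 m
v = √(2gh) = √(2 × 9.8 × 89.8) = 41.95 m/s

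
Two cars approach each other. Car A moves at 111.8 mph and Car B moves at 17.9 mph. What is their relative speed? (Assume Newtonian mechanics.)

v_rel = v_A + v_B = 111.8 + 17.9 = 129.7 mph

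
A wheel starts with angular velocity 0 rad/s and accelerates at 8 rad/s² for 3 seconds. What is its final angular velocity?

ω = ω₀ + αt = 0 + 8 × 3 = 24 rad/s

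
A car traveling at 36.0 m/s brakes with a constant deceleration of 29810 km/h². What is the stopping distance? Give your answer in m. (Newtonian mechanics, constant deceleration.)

a = 29810 km/h² × 7.716049382716049e-05 = 2.30015 m/s²
d = v₀² / (2a) = 36.0² / (2 × 2.30015) = 1296.0 / 4.6003 = 281.7 m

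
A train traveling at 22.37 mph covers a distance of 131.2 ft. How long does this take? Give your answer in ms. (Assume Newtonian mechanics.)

d = 131.2 ft × 0.3048 = 39.9898 m
v = 22.37 mph × 0.44704 = 10.0003 m/s
t = d / v = 39.9898 / 10.0003 = 3.99886 s
t = 3.99886 s / 0.001 = 3999 ms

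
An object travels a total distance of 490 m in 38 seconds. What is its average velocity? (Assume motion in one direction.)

v_avg = Δd / Δt = 490 / 38 = 12.89 m/s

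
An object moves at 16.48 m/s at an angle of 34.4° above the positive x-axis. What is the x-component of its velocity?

vₓ = v cos(θ) = 16.48 × cos(34.4°) = 13.6 m/s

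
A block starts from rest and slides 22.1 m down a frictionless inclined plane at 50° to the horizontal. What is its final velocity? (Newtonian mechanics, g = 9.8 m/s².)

a = g sin(θ) = 9.8 × sin(50°) = 7.5072 m/s²
v = √(2ad) = √(2 × 7.5072 × 22.1) = 18.22 m/s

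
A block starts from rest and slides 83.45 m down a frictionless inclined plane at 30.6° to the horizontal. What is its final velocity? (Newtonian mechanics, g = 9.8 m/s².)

a = g sin(θ) = 9.8 × sin(30.6°) = 4.9886 m/s²
v = √(2ad) = √(2 × 4.9886 × 83.45) = 28.85 m/s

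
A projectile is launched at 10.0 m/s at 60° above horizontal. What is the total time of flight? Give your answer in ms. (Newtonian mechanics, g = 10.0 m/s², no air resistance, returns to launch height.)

T = 2 × v₀ × sin(θ) / g = 2 × 10.0 × sin(60°) / 10.0 = 2 × 10.0 × 0.866025 / 10.0 = 1.73205 s
T = 1.73205 s / 0.001 = 1732 ms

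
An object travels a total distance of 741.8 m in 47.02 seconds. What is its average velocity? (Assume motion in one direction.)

v_avg = Δd / Δt = 741.8 / 47.02 = 15.78 m/s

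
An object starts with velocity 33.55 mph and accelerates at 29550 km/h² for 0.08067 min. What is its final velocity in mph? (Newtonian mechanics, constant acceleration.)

v₀ = 33.55 mph × 0.44704 = 14.9982 m/s
a = 29550 km/h² × 7.716049382716049e-05 = 2.28009 m/s²
t = 0.08067 min × 60.0 = 4.8402 s
v = v₀ + a × t = 14.9982 + 2.28009 × 4.8402 = 26.0343 m/s
v = 26.0343 m/s / 0.44704 = 58.24 mph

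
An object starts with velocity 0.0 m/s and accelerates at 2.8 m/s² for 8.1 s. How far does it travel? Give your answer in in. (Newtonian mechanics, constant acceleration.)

d = v₀ × t + ½ × a × t² = 0.0 × 8.1 + 0.5 × 2.8 × 8.1² = 91.854 m
d = 91.854 m / 0.0254 = 3616 in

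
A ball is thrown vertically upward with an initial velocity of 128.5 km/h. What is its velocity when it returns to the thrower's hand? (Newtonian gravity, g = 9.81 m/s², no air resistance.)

By conservation of energy (no air resistance), the ball returns to the throw height with the same speed as launch, but directed downward.
|v_ground| = v₀ = 128.5 km/h
v_ground = 128.5 km/h (downward)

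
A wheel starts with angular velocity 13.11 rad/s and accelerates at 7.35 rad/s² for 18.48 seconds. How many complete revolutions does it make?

θ = ω₀t + ½αt² = 13.11×18.48 + ½×7.35×18.48² = 1497.32352 rad
Total revolutions = θ/(2π) = 1497.32352/(2π) = 238.31
Complete revolutions = ⌊238.31⌋ = 238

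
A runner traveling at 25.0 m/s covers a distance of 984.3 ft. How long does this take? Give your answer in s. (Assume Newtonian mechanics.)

d = 984.3 ft × 0.3048 = 300.015 m
t = d / v = 300.015 / 25.0 = 12.0 s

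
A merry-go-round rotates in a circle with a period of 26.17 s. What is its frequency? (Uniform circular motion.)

f = 1/T = 1/26.17 = 0.0382 Hz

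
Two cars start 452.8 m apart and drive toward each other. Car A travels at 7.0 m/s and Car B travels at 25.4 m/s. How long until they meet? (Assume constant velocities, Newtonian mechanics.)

Combined speed: v_combined = 7.0 + 25.4 = 32.4 m/s
Time to meet: t = d/v_combined = 452.8/32.4 = 13.98 s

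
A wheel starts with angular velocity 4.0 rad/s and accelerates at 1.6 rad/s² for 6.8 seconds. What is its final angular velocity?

ω = ω₀ + αt = 4.0 + 1.6 × 6.8 = 14.88 rad/s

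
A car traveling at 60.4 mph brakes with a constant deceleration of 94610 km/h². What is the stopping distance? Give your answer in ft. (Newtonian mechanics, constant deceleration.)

v₀ = 60.4 mph × 0.44704 = 27.0012 m/s
a = 94610 km/h² × 7.716049382716049e-05 = 7.30015 m/s²
d = v₀² / (2a) = 27.0012² / (2 × 7.30015) = 729.065 / 14.6003 = 49.9349 m
d = 49.9349 m / 0.3048 = 163.8 ft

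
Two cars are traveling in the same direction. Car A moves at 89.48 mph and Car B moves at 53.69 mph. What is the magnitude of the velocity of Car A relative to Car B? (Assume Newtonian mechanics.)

v_rel = |v_A - v_B| = |89.48 - 53.69| = 35.79 mph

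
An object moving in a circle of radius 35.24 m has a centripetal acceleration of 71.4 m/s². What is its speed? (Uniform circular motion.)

v = √(a_c × r) = √(71.4 × 35.24) = 50.16 m/s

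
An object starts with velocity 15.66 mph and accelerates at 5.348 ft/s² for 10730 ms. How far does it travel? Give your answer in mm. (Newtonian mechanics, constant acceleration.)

v₀ = 15.66 mph × 0.44704 = 7.00065 m/s
a = 5.348 ft/s² × 0.3048 = 1.63007 m/s²
t = 10730 ms × 0.001 = 10.73 s
d = v₀ × t + ½ × a × t² = 7.00065 × 10.73 + 0.5 × 1.63007 × 10.73² = 168.954 m
d = 168.954 m / 0.001 = 169000 mm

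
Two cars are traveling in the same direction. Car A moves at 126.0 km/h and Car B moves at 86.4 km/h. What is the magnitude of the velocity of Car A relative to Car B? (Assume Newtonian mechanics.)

v_rel = |v_A - v_B| = |126.0 - 86.4| = 39.6 km/h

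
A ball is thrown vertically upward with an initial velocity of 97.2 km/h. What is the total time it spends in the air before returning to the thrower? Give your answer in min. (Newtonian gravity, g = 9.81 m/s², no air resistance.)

v₀ = 97.2 km/h × 0.2777777777777778 = 27.0 m/s
t_total = 2 × v₀ / g = 2 × 27.0 / 9.81 = 5.50459 s
t_total = 5.50459 s / 60.0 = 0.09174 min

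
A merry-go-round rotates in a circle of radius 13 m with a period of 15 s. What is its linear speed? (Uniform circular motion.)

v = 2πr/T = 2π×13/15 = 5.45 m/s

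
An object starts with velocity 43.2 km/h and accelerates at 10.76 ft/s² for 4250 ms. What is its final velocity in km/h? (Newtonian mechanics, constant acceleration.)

v₀ = 43.2 km/h × 0.2777777777777778 = 12.0 m/s
a = 10.76 ft/s² × 0.3048 = 3.27965 m/s²
t = 4250 ms × 0.001 = 4.25 s
v = v₀ + a × t = 12.0 + 3.27965 × 4.25 = 25.9385 m/s
v = 25.9385 m/s / 0.2777777777777778 = 93.38 km/h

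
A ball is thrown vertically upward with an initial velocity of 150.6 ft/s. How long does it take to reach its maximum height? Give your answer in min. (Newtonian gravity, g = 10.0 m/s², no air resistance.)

v₀ = 150.6 ft/s × 0.3048 = 45.9029 m/s
t_up = v₀ / g = 45.9029 / 10.0 = 4.59029 s
t_up = 4.59029 s / 60.0 = 0.0765 min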